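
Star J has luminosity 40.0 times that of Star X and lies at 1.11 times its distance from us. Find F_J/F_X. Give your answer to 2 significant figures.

32

F = L/(4πd²), so F_J/F_X = (L_J/L_X) / (d_J/d_X)²
= 40.0 / (1.11)² = 40.0 / 1.232 = 32.46.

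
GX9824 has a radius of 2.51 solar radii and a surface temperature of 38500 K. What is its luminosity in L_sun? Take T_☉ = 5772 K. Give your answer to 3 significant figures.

L/L_☉ = (R/R_☉)² (T/T_☉)⁴ = (2.51)² × (38500/5772)⁴
       = 6.300 × (6.670)⁴ = 6.300 × 1979 = 1.247×10^4.

1.25×10^4 L_sun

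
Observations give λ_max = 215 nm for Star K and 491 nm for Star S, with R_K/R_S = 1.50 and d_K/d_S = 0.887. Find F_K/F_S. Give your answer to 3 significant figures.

Wien's law: T_K/T_S = λ_S/λ_K = 491/215 = 2.284.
L_K/L_S = (R_K/R_S)²(T_K/T_S)⁴ = (1.50)²(2.284)⁴ = 61.20.
F_K/F_S = (L_K/L_S)/(d_K/d_S)² = 61.20/(0.887)² = 77.79.

77.8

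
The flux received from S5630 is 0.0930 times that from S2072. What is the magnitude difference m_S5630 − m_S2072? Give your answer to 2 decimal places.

2.58

m_S5630 − m_S2072 = −2.5 log₁₀(F_S5630/F_S2072) = −2.5 log₁₀(0.0930) = −2.5 × (-1.032) = 2.579.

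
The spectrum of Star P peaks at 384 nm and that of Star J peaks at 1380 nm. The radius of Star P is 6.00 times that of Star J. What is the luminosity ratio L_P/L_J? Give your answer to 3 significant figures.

Wien's law gives T ∝ 1/λ_max, so T_P/T_J = λ_J/λ_P = 1380/384 = 3.594.
Then L ∝ R²T⁴ gives L_P/L_J = (6.00)² × (3.594)⁴ = 36.00 × 166.8 = 6005.

6.00×10^3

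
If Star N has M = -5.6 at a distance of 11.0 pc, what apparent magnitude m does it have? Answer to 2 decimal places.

m = M + 5 log₁₀(d/10 pc) = -5.6 + 5 log₁₀(11.0/10)
  = -5.6 + 5 × 0.041 = -5.6 + 0.21 = -5.39.

-5.39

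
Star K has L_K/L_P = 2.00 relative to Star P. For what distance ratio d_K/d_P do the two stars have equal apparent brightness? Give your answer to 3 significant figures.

1.41

Equal flux requires L_K/d_K² = L_P/d_P², so d_K/d_P = √(L_K/L_P)
= √(2.00) = 1.414.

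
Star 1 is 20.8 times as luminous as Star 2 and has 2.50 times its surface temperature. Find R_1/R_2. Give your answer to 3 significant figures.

0.730

L ∝ R²T⁴ gives R ∝ √L / T², so
R_1/R_2 = √(20.8) / (2.50)² = 4.561 / 6.250 = 0.7297.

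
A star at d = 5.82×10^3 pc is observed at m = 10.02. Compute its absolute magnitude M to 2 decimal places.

M = m − 5 log₁₀(d/10 pc) = 10.02 − 5 log₁₀(5.82×10^3/10)
  = 10.02 − 5 × 2.765 = 10.02 − 13.82 = -3.80.

-3.80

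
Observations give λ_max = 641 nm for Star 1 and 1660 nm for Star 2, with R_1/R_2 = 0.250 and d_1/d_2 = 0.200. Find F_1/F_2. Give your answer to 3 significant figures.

70.3

Wien's law: T_1/T_2 = λ_2/λ_1 = 1660/641 = 2.590.
L_1/L_2 = (R_1/R_2)²(T_1/T_2)⁴ = (0.250)²(2.590)⁴ = 2.811.
F_1/F_2 = (L_1/L_2)/(d_1/d_2)² = 2.811/(0.200)² = 70.28.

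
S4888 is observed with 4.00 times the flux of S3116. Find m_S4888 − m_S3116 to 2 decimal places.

-1.51

m_S4888 − m_S3116 = −2.5 log₁₀(F_S4888/F_S3116) = −2.5 log₁₀(4.00) = −2.5 × (0.602) = -1.505.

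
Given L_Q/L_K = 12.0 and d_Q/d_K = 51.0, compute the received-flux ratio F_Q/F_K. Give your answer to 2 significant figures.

0.0046

F = L/(4πd²), so F_Q/F_K = (L_Q/L_K) / (d_Q/d_K)²
= 12.0 / (51.0)² = 12.0 / 2601 = 0.004614.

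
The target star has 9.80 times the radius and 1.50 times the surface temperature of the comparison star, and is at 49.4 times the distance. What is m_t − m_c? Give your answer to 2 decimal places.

1.75

L_t/L_c = (9.80)²(1.50)⁴ = 486.2.
F_t/F_c = (L_t/L_c)/(d_t/d_c)² = 486.2/2440 = 0.1992.
m_t − m_c = −2.5 log₁₀(0.1992) = 1.75.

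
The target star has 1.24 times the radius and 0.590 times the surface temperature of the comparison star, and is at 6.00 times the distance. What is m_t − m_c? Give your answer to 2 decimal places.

5.72

L_t/L_c = (1.24)²(0.590)⁴ = 0.1863.
F_t/F_c = (L_t/L_c)/(d_t/d_c)² = 0.1863/36.00 = 0.005175.
m_t − m_c = −2.5 log₁₀(0.005175) = 5.72.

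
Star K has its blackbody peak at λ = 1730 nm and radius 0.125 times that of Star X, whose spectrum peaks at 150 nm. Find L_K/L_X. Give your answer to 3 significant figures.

8.83×10^-7

Wien's law gives T ∝ 1/λ_max, so T_K/T_X = λ_X/λ_K = 150/1730 = 0.08671.
Then L ∝ R²T⁴ gives L_K/L_X = (0.125)² × (0.08671)⁴ = 0.01562 × 5.652×10^-5 = 8.831×10^-7.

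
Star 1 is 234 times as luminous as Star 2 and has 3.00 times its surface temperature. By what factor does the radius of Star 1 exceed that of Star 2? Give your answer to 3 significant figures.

1.70

L ∝ R²T⁴ gives R ∝ √L / T², so
R_1/R_2 = √(234) / (3.00)² = 15.30 / 9.000 = 1.700.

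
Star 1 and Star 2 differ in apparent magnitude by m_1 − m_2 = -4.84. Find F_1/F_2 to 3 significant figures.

F_1/F_2 = 10^(−(m_1 − m_2)/2.5) = 10^(4.84/2.5) = 10^1.936 = 86.30.

86.3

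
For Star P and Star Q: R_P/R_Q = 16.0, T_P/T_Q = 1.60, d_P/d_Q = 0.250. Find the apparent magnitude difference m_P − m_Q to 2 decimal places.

-11.07

L_P/L_Q = (16.0)²(1.60)⁴ = 1678.
F_P/F_Q = (L_P/L_Q)/(d_P/d_Q)² = 1678/0.06250 = 2.684×10^4.
m_P − m_Q = −2.5 log₁₀(2.684×10^4) = -11.07.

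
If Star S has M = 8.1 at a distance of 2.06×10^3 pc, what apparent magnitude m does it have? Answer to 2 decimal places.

m = M + 5 log₁₀(d/10 pc) = 8.1 + 5 log₁₀(2.06×10^3/10)
  = 8.1 + 5 × 2.314 = 8.1 + 11.57 = 19.67.

19.67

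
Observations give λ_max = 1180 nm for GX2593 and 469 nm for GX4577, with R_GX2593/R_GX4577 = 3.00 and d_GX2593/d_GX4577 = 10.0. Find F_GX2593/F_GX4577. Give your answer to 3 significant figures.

Wien's law: T_GX2593/T_GX4577 = λ_GX4577/λ_GX2593 = 469/1180 = 0.3975.
L_GX2593/L_GX4577 = (R_GX2593/R_GX4577)²(T_GX2593/T_GX4577)⁴ = (3.00)²(0.3975)⁴ = 0.2246.
F_GX2593/F_GX4577 = (L_GX2593/L_GX4577)/(d_GX2593/d_GX4577)² = 0.2246/(10.0)² = 0.002246.

0.00225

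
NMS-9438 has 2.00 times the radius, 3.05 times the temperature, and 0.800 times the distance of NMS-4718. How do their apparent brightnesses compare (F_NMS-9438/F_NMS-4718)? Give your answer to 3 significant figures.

L_NMS-9438/L_NMS-4718 = (R_NMS-9438/R_NMS-4718)²(T_NMS-9438/T_NMS-4718)⁴ = (2.00)² × (3.05)⁴ = 346.1.
F_NMS-9438/F_NMS-4718 = (L_NMS-9438/L_NMS-4718)/(d_NMS-9438/d_NMS-4718)² = 346.1 / (0.800)² = 540.9.

541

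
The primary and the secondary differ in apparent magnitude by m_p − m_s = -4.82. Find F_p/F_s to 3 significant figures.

F_p/F_s = 10^(−(m_p − m_s)/2.5) = 10^(4.82/2.5) = 10^1.928 = 84.72.

84.7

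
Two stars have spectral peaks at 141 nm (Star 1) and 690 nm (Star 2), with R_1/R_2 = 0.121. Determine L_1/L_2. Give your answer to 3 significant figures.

Wien's law gives T ∝ 1/λ_max, so T_1/T_2 = λ_2/λ_1 = 690/141 = 4.894.
Then L ∝ R²T⁴ gives L_1/L_2 = (0.121)² × (4.894)⁴ = 0.01464 × 573.5 = 8.396.

8.40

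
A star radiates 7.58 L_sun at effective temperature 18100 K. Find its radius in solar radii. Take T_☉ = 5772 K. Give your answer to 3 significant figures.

0.280 solar radii

R/R_☉ = √(L/L_☉) / (T/T_☉)² = √(7.58) / (3.136)²
       = 2.753 / 9.833 = 0.2800.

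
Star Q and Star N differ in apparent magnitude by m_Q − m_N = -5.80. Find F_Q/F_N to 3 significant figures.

209

F_Q/F_N = 10^(−(m_Q − m_N)/2.5) = 10^(5.80/2.5) = 10^2.320 = 208.9.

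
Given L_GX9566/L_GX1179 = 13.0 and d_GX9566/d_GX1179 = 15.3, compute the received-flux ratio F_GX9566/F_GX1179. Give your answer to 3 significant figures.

F = L/(4πd²), so F_GX9566/F_GX1179 = (L_GX9566/L_GX1179) / (d_GX9566/d_GX1179)²
= 13.0 / (15.3)² = 13.0 / 234.1 = 0.05553.

0.0555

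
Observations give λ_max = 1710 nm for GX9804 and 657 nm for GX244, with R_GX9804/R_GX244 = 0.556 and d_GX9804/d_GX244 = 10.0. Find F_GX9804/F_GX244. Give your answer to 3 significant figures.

6.74×10^-5

Wien's law: T_GX9804/T_GX244 = λ_GX244/λ_GX9804 = 657/1710 = 0.3842.
L_GX9804/L_GX244 = (R_GX9804/R_GX244)²(T_GX9804/T_GX244)⁴ = (0.556)²(0.3842)⁴ = 0.006736.
F_GX9804/F_GX244 = (L_GX9804/L_GX244)/(d_GX9804/d_GX244)² = 0.006736/(10.0)² = 6.736×10^-5.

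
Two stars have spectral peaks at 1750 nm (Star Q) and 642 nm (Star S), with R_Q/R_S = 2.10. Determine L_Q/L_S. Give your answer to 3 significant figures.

Wien's law gives T ∝ 1/λ_max, so T_Q/T_S = λ_S/λ_Q = 642/1750 = 0.3669.
Then L ∝ R²T⁴ gives L_Q/L_S = (2.10)² × (0.3669)⁴ = 4.410 × 0.01811 = 0.07988.

0.0799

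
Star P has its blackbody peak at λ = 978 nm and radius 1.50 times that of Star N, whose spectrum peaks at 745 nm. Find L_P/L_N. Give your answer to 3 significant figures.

0.758

Wien's law gives T ∝ 1/λ_max, so T_P/T_N = λ_N/λ_P = 745/978 = 0.7618.
Then L ∝ R²T⁴ gives L_P/L_N = (1.50)² × (0.7618)⁴ = 2.250 × 0.3367 = 0.7576.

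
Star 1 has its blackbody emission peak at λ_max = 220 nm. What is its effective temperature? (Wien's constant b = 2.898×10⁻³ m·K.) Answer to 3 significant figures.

T = b/λ_max = 2.898×10⁻³ / (220×10⁻⁹) = 1.317×10^4 K.

1.32×10^4 K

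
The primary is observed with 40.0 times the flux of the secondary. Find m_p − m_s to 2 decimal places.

-4.01

m_p − m_s = −2.5 log₁₀(F_p/F_s) = −2.5 log₁₀(40.0) = −2.5 × (1.602) = -4.005.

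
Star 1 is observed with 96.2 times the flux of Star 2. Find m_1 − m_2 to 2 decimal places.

m_1 − m_2 = −2.5 log₁₀(F_1/F_2) = −2.5 log₁₀(96.2) = −2.5 × (1.983) = -4.958.

-4.96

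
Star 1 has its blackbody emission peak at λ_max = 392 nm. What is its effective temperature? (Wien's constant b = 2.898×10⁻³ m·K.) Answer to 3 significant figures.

T = b/λ_max = 2.898×10⁻³ / (392×10⁻⁹) = 7393 K.

7.39×10^3 K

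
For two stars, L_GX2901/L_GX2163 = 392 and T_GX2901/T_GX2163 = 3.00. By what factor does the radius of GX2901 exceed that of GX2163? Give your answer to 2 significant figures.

2.2

L ∝ R²T⁴ gives R ∝ √L / T², so
R_GX2901/R_GX2163 = √(392) / (3.00)² = 19.80 / 9.000 = 2.200.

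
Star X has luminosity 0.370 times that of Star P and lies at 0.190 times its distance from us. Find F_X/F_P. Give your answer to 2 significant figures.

10

F = L/(4πd²), so F_X/F_P = (L_X/L_P) / (d_X/d_P)²
= 0.370 / (0.190)² = 0.370 / 0.03610 = 10.25.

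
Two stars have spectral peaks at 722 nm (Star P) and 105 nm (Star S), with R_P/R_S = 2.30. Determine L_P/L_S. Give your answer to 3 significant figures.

0.00237

Wien's law gives T ∝ 1/λ_max, so T_P/T_S = λ_S/λ_P = 105/722 = 0.1454.
Then L ∝ R²T⁴ gives L_P/L_S = (2.30)² × (0.1454)⁴ = 5.290 × 4.473×10^-4 = 0.002366.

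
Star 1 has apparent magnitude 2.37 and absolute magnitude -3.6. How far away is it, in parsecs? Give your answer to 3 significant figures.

156 pc

m − M = 5 log₁₀(d/10 pc)
2.37 − (-3.6) = 5.97 = 5 log₁₀(d/10)
d = 10 × 10^(5.97/5) = 10 × 10^1.194 = 156.3 pc.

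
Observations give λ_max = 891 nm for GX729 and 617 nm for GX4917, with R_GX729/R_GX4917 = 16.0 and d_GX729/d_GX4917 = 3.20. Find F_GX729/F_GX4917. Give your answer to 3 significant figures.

Wien's law: T_GX729/T_GX4917 = λ_GX4917/λ_GX729 = 617/891 = 0.6925.
L_GX729/L_GX4917 = (R_GX729/R_GX4917)²(T_GX729/T_GX4917)⁴ = (16.0)²(0.6925)⁴ = 58.87.
F_GX729/F_GX4917 = (L_GX729/L_GX4917)/(d_GX729/d_GX4917)² = 58.87/(3.20)² = 5.749.

5.75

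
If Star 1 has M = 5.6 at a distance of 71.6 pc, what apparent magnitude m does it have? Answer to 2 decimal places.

m = M + 5 log₁₀(d/10 pc) = 5.6 + 5 log₁₀(71.6/10)
  = 5.6 + 5 × 0.855 = 5.6 + 4.27 = 9.87.

9.87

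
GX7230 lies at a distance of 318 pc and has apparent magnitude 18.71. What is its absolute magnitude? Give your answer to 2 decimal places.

11.20

M = m − 5 log₁₀(d/10 pc) = 18.71 − 5 log₁₀(318/10)
  = 18.71 − 5 × 1.502 = 18.71 − 7.51 = 11.20.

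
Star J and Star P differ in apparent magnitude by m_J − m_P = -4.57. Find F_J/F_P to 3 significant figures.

F_J/F_P = 10^(−(m_J − m_P)/2.5) = 10^(4.57/2.5) = 10^1.828 = 67.30.

67.3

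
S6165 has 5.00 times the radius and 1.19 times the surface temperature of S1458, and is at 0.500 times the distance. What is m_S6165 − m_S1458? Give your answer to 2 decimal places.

L_S6165/L_S1458 = (5.00)²(1.19)⁴ = 50.13.
F_S6165/F_S1458 = (L_S6165/L_S1458)/(d_S6165/d_S1458)² = 50.13/0.2500 = 200.5.
m_S6165 − m_S1458 = −2.5 log₁₀(200.5) = -5.76.

-5.76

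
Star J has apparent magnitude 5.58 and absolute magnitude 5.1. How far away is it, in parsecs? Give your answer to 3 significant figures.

12.5 pc

m − M = 5 log₁₀(d/10 pc)
5.58 − (5.1) = 0.48 = 5 log₁₀(d/10)
d = 10 × 10^(0.48/5) = 10 × 10^0.096 = 12.47 pc.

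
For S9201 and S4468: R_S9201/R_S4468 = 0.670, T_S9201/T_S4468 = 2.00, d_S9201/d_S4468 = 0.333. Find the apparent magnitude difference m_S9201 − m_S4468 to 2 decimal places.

L_S9201/L_S4468 = (0.670)²(2.00)⁴ = 7.182.
F_S9201/F_S4468 = (L_S9201/L_S4468)/(d_S9201/d_S4468)² = 7.182/0.1109 = 64.77.
m_S9201 − m_S4468 = −2.5 log₁₀(64.77) = -4.53.

-4.53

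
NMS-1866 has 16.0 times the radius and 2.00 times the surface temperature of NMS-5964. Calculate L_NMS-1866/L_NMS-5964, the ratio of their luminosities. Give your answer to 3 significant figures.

From the Stefan–Boltzmann law, L ∝ R²T⁴, so
L_NMS-1866/L_NMS-5964 = (R_NMS-1866/R_NMS-5964)² (T_NMS-1866/T_NMS-5964)⁴ = (16.0)² × (2.00)⁴ = 256.0 × 16.00 = 4096.

4.10×10^3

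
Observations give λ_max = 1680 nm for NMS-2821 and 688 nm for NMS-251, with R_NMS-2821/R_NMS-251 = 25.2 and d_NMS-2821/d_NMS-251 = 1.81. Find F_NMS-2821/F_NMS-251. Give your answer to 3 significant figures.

Wien's law: T_NMS-2821/T_NMS-251 = λ_NMS-251/λ_NMS-2821 = 688/1680 = 0.4095.
L_NMS-2821/L_NMS-251 = (R_NMS-2821/R_NMS-251)²(T_NMS-2821/T_NMS-251)⁴ = (25.2)²(0.4095)⁴ = 17.86.
F_NMS-2821/F_NMS-251 = (L_NMS-2821/L_NMS-251)/(d_NMS-2821/d_NMS-251)² = 17.86/(1.81)² = 5.452.

5.45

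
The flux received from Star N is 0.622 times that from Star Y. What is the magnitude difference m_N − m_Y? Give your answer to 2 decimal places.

m_N − m_Y = −2.5 log₁₀(F_N/F_Y) = −2.5 log₁₀(0.622) = −2.5 × (-0.206) = 0.516.

0.52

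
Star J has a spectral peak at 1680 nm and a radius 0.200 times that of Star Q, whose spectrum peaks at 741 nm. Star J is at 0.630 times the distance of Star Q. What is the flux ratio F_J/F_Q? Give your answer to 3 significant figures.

0.00381

Wien's law: T_J/T_Q = λ_Q/λ_J = 741/1680 = 0.4411.
L_J/L_Q = (R_J/R_Q)²(T_J/T_Q)⁴ = (0.200)²(0.4411)⁴ = 0.001514.
F_J/F_Q = (L_J/L_Q)/(d_J/d_Q)² = 0.001514/(0.630)² = 0.003814.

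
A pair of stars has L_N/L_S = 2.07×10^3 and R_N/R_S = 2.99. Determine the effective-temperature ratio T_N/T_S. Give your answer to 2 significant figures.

3.9

L ∝ R²T⁴ gives T ∝ (L/R²)^(1/4), so
T_N/T_S = (2.07×10^3 / 2.99²)^(1/4) = (231.5)^(1/4) = 3.901.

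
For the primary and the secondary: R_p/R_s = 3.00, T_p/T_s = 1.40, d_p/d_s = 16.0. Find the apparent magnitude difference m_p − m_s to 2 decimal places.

2.17

L_p/L_s = (3.00)²(1.40)⁴ = 34.57.
F_p/F_s = (L_p/L_s)/(d_p/d_s)² = 34.57/256.0 = 0.1351.
m_p − m_s = −2.5 log₁₀(0.1351) = 2.17.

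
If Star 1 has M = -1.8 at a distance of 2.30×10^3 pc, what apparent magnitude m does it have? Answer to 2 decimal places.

m = M + 5 log₁₀(d/10 pc) = -1.8 + 5 log₁₀(2.30×10^3/10)
  = -1.8 + 5 × 2.362 = -1.8 + 11.81 = 10.01.

10.01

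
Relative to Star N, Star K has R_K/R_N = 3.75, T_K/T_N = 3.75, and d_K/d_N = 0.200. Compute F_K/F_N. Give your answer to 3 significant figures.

L_K/L_N = (R_K/R_N)²(T_K/T_N)⁴ = (3.75)² × (3.75)⁴ = 2781.
F_K/F_N = (L_K/L_N)/(d_K/d_N)² = 2781 / (0.200)² = 6.952×10^4.

6.95×10^4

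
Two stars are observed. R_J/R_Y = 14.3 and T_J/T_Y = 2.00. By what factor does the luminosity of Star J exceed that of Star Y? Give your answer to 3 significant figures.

From the Stefan–Boltzmann law, L ∝ R²T⁴, so
L_J/L_Y = (R_J/R_Y)² (T_J/T_Y)⁴ = (14.3)² × (2.00)⁴ = 204.5 × 16.00 = 3272.

3.27×10^3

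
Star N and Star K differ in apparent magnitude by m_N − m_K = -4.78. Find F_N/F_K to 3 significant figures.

81.7

F_N/F_K = 10^(−(m_N − m_K)/2.5) = 10^(4.78/2.5) = 10^1.912 = 81.66.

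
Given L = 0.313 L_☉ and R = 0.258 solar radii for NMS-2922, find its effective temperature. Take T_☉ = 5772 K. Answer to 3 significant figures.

8.50×10^3 K

T/T_☉ = (L/L_☉)^(1/4) / (R/R_☉)^(1/2)
T = 5772 × (0.313)^(1/4) / √(0.258) = 5772 × 0.7480 / 0.5079 = 8500 K.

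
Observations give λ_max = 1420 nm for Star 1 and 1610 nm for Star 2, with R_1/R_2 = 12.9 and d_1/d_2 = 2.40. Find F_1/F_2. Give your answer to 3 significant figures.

47.7

Wien's law: T_1/T_2 = λ_2/λ_1 = 1610/1420 = 1.134.
L_1/L_2 = (R_1/R_2)²(T_1/T_2)⁴ = (12.9)²(1.134)⁴ = 275.0.
F_1/F_2 = (L_1/L_2)/(d_1/d_2)² = 275.0/(2.40)² = 47.74.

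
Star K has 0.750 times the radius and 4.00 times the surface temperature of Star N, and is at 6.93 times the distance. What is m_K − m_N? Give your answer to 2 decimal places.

-1.19

L_K/L_N = (0.750)²(4.00)⁴ = 144.0.
F_K/F_N = (L_K/L_N)/(d_K/d_N)² = 144.0/48.02 = 2.998.
m_K − m_N = −2.5 log₁₀(2.998) = -1.19.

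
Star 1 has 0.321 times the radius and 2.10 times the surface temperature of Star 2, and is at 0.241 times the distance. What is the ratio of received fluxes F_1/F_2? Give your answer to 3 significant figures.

L_1/L_2 = (R_1/R_2)²(T_1/T_2)⁴ = (0.321)² × (2.10)⁴ = 2.004.
F_1/F_2 = (L_1/L_2)/(d_1/d_2)² = 2.004 / (0.241)² = 34.50.

34.5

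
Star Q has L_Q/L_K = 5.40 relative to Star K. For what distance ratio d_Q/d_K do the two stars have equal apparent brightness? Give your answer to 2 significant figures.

2.3

Equal flux requires L_Q/d_Q² = L_K/d_K², so d_Q/d_K = √(L_Q/L_K)
= √(5.40) = 2.324.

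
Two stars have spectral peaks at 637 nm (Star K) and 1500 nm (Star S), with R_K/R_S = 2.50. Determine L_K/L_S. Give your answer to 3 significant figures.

192

Wien's law gives T ∝ 1/λ_max, so T_K/T_S = λ_S/λ_K = 1500/637 = 2.355.
Then L ∝ R²T⁴ gives L_K/L_S = (2.50)² × (2.355)⁴ = 6.250 × 30.75 = 192.2.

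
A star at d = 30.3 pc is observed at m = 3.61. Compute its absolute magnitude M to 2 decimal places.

1.20

M = m − 5 log₁₀(d/10 pc) = 3.61 − 5 log₁₀(30.3/10)
  = 3.61 − 5 × 0.481 = 3.61 − 2.41 = 1.20.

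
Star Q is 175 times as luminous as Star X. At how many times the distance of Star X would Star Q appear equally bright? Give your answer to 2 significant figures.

Equal flux requires L_Q/d_Q² = L_X/d_X², so d_Q/d_X = √(L_Q/L_X)
= √(175) = 13.23.

13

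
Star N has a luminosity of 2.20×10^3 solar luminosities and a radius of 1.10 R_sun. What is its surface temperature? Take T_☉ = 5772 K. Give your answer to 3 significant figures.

T/T_☉ = (L/L_☉)^(1/4) / (R/R_☉)^(1/2)
T = 5772 × (2.20×10^3)^(1/4) / √(1.10) = 5772 × 6.849 / 1.049 = 3.769×10^4 K.

3.77×10^4 K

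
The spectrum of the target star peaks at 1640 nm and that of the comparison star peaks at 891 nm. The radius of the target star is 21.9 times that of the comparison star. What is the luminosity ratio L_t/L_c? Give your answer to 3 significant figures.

Wien's law gives T ∝ 1/λ_max, so T_t/T_c = λ_c/λ_t = 891/1640 = 0.5433.
Then L ∝ R²T⁴ gives L_t/L_c = (21.9)² × (0.5433)⁴ = 479.6 × 0.08712 = 41.79.

41.8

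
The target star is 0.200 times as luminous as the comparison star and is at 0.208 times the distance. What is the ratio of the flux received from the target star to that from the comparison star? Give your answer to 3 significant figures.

4.62

F = L/(4πd²), so F_t/F_c = (L_t/L_c) / (d_t/d_c)²
= 0.200 / (0.208)² = 0.200 / 0.04326 = 4.623.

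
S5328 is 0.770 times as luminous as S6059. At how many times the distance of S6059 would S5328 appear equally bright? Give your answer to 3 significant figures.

Equal flux requires L_S5328/d_S5328² = L_S6059/d_S6059², so d_S5328/d_S6059 = √(L_S5328/L_S6059)
= √(0.770) = 0.8775.

0.877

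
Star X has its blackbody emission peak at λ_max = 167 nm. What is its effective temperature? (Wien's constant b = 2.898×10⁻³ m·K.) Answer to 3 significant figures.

T = b/λ_max = 2.898×10⁻³ / (167×10⁻⁹) = 1.735×10^4 K.

1.74×10^4 K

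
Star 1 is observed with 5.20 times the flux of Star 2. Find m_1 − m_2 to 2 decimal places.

m_1 − m_2 = −2.5 log₁₀(F_1/F_2) = −2.5 log₁₀(5.20) = −2.5 × (0.716) = -1.790.

-1.79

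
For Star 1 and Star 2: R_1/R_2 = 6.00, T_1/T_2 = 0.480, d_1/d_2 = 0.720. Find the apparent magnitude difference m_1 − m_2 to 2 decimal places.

L_1/L_2 = (6.00)²(0.480)⁴ = 1.911.
F_1/F_2 = (L_1/L_2)/(d_1/d_2)² = 1.911/0.5184 = 3.686.
m_1 − m_2 = −2.5 log₁₀(3.686) = -1.42.

-1.42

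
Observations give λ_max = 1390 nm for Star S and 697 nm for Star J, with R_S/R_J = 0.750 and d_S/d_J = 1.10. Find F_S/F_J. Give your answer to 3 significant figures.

Wien's law: T_S/T_J = λ_J/λ_S = 697/1390 = 0.5014.
L_S/L_J = (R_S/R_J)²(T_S/T_J)⁴ = (0.750)²(0.5014)⁴ = 0.03556.
F_S/F_J = (L_S/L_J)/(d_S/d_J)² = 0.03556/(1.10)² = 0.02939.

0.0294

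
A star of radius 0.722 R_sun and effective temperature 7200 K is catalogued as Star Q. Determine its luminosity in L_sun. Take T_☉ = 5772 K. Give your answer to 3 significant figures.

1.26 L_sun

L/L_☉ = (R/R_☉)² (T/T_☉)⁴ = (0.722)² × (7200/5772)⁴
       = 0.5213 × (1.247)⁴ = 0.5213 × 2.421 = 1.262.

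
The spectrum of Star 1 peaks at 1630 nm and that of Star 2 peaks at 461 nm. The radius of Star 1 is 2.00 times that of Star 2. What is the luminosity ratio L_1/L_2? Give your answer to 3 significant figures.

0.0256

Wien's law gives T ∝ 1/λ_max, so T_1/T_2 = λ_2/λ_1 = 461/1630 = 0.2828.
Then L ∝ R²T⁴ gives L_1/L_2 = (2.00)² × (0.2828)⁴ = 4.000 × 0.006398 = 0.02559.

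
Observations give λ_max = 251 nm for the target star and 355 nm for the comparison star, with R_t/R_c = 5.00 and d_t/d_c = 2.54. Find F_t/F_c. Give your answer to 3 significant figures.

15.5

Wien's law: T_t/T_c = λ_c/λ_t = 355/251 = 1.414.
L_t/L_c = (R_t/R_c)²(T_t/T_c)⁴ = (5.00)²(1.414)⁴ = 100.0.
F_t/F_c = (L_t/L_c)/(d_t/d_c)² = 100.0/(2.54)² = 15.51.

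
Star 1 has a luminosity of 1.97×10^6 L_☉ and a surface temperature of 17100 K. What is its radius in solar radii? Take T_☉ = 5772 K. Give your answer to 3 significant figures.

R/R_☉ = √(L/L_☉) / (T/T_☉)² = √(1.97×10^6) / (2.963)²
       = 1404 / 8.777 = 159.9.

160 solar radii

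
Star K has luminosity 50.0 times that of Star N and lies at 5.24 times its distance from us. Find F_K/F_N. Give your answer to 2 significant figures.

1.8

F = L/(4πd²), so F_K/F_N = (L_K/L_N) / (d_K/d_N)²
= 50.0 / (5.24)² = 50.0 / 27.46 = 1.821.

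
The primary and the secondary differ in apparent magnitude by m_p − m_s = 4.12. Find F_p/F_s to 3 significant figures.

0.0225

F_p/F_s = 10^(−(m_p − m_s)/2.5) = 10^(-4.12/2.5) = 10^-1.648 = 0.02249.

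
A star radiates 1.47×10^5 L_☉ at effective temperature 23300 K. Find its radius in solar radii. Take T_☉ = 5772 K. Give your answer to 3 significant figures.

23.5 solar radii

R/R_☉ = √(L/L_☉) / (T/T_☉)² = √(1.47×10^5) / (4.037)²
       = 383.4 / 16.30 = 23.53.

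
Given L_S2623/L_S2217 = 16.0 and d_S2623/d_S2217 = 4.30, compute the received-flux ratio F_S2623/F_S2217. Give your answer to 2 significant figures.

0.87

F = L/(4πd²), so F_S2623/F_S2217 = (L_S2623/L_S2217) / (d_S2623/d_S2217)²
= 16.0 / (4.30)² = 16.0 / 18.49 = 0.8653.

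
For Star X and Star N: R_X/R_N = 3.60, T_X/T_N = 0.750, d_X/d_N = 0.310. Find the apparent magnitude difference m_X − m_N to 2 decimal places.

-4.08

L_X/L_N = (3.60)²(0.750)⁴ = 4.101.
F_X/F_N = (L_X/L_N)/(d_X/d_N)² = 4.101/0.09610 = 42.67.
m_X − m_N = −2.5 log₁₀(42.67) = -4.08.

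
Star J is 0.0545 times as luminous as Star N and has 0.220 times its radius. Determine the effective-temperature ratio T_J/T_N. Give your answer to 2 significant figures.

L ∝ R²T⁴ gives T ∝ (L/R²)^(1/4), so
T_J/T_N = (0.0545 / 0.220²)^(1/4) = (1.126)^(1/4) = 1.030.

1.0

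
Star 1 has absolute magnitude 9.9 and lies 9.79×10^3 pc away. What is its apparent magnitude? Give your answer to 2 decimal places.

m = M + 5 log₁₀(d/10 pc) = 9.9 + 5 log₁₀(9.79×10^3/10)
  = 9.9 + 5 × 2.991 = 9.9 + 14.95 = 24.85.

24.85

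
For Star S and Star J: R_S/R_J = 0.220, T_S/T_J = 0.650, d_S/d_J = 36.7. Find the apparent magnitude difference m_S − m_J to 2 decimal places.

L_S/L_J = (0.220)²(0.650)⁴ = 0.008640.
F_S/F_J = (L_S/L_J)/(d_S/d_J)² = 0.008640/1347 = 6.415×10^-6.
m_S − m_J = −2.5 log₁₀(6.415×10^-6) = 12.98.

12.98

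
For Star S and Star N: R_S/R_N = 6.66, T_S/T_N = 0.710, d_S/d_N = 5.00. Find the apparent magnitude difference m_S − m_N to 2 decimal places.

L_S/L_N = (6.66)²(0.710)⁴ = 11.27.
F_S/F_N = (L_S/L_N)/(d_S/d_N)² = 11.27/25.00 = 0.4509.
m_S − m_N = −2.5 log₁₀(0.4509) = 0.86.

0.86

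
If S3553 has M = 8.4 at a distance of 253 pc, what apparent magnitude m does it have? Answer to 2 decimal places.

m = M + 5 log₁₀(d/10 pc) = 8.4 + 5 log₁₀(253/10)
  = 8.4 + 5 × 1.403 = 8.4 + 7.02 = 15.42.

15.42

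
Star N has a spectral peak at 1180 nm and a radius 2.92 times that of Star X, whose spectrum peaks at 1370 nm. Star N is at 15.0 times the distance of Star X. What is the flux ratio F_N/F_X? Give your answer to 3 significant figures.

Wien's law: T_N/T_X = λ_X/λ_N = 1370/1180 = 1.161.
L_N/L_X = (R_N/R_X)²(T_N/T_X)⁴ = (2.92)²(1.161)⁴ = 15.49.
F_N/F_X = (L_N/L_X)/(d_N/d_X)² = 15.49/(15.0)² = 0.06886.

0.0689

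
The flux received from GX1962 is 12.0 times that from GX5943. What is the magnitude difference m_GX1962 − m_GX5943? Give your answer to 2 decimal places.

-2.70

m_GX1962 − m_GX5943 = −2.5 log₁₀(F_GX1962/F_GX5943) = −2.5 log₁₀(12.0) = −2.5 × (1.079) = -2.698.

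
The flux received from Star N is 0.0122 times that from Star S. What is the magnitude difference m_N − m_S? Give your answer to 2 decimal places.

4.78

m_N − m_S = −2.5 log₁₀(F_N/F_S) = −2.5 log₁₀(0.0122) = −2.5 × (-1.914) = 4.784.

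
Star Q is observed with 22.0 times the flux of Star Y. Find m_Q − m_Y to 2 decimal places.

-3.36

m_Q − m_Y = −2.5 log₁₀(F_Q/F_Y) = −2.5 log₁₀(22.0) = −2.5 × (1.342) = -3.356.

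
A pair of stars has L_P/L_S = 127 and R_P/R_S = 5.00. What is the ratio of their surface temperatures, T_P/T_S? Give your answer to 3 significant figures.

L ∝ R²T⁴ gives T ∝ (L/R²)^(1/4), so
T_P/T_S = (127 / 5.00²)^(1/4) = (5.080)^(1/4) = 1.501.

1.50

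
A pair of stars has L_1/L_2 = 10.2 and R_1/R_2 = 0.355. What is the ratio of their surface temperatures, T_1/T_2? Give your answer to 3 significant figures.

L ∝ R²T⁴ gives T ∝ (L/R²)^(1/4), so
T_1/T_2 = (10.2 / 0.355²)^(1/4) = (80.94)^(1/4) = 2.999.

3.00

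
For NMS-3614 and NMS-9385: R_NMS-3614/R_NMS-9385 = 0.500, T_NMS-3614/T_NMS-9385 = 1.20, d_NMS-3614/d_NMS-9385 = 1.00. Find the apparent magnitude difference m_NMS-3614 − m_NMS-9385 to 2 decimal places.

0.71

L_NMS-3614/L_NMS-9385 = (0.500)²(1.20)⁴ = 0.5184.
F_NMS-3614/F_NMS-9385 = (L_NMS-3614/L_NMS-9385)/(d_NMS-3614/d_NMS-9385)² = 0.5184/1.000 = 0.5184.
m_NMS-3614 − m_NMS-9385 = −2.5 log₁₀(0.5184) = 0.71.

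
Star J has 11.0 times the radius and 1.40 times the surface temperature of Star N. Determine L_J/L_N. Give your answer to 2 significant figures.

From the Stefan–Boltzmann law, L ∝ R²T⁴, so
L_J/L_N = (R_J/R_N)² (T_J/T_N)⁴ = (11.0)² × (1.40)⁴ = 121.0 × 3.842 = 464.8.

4.6×10^2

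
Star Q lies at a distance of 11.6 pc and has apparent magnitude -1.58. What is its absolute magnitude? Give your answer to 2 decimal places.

M = m − 5 log₁₀(d/10 pc) = -1.58 − 5 log₁₀(11.6/10)
  = -1.58 − 5 × 0.064 = -1.58 − 0.32 = -1.90.

-1.90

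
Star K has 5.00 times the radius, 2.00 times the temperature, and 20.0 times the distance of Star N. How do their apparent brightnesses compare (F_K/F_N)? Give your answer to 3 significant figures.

1.00

L_K/L_N = (R_K/R_N)²(T_K/T_N)⁴ = (5.00)² × (2.00)⁴ = 400.0.
F_K/F_N = (L_K/L_N)/(d_K/d_N)² = 400.0 / (20.0)² = 1.000.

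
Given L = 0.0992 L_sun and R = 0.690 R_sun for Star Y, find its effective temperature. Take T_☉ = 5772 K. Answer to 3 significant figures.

3.90×10^3 K

T/T_☉ = (L/L_☉)^(1/4) / (R/R_☉)^(1/2)
T = 5772 × (0.0992)^(1/4) / √(0.690) = 5772 × 0.5612 / 0.8307 = 3900 K.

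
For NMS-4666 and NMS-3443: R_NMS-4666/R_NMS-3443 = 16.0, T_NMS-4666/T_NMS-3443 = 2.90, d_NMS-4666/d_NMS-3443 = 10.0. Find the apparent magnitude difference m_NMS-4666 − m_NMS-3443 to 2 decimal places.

-5.64

L_NMS-4666/L_NMS-3443 = (16.0)²(2.90)⁴ = 1.811×10^4.
F_NMS-4666/F_NMS-3443 = (L_NMS-4666/L_NMS-3443)/(d_NMS-4666/d_NMS-3443)² = 1.811×10^4/100.0 = 181.1.
m_NMS-4666 − m_NMS-3443 = −2.5 log₁₀(181.1) = -5.64.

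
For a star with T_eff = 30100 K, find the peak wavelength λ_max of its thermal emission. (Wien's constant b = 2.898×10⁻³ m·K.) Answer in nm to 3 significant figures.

λ_max = b/T = 2.898×10⁻³ / 30100 = 9.63×10^-8 m = 96.28 nm.

96.3 nm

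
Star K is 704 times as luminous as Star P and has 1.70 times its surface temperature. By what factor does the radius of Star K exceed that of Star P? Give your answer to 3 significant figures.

L ∝ R²T⁴ gives R ∝ √L / T², so
R_K/R_P = √(704) / (1.70)² = 26.53 / 2.890 = 9.181.

9.18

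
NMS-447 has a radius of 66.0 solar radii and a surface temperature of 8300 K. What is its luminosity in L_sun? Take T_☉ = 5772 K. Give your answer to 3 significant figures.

L/L_☉ = (R/R_☉)² (T/T_☉)⁴ = (66.0)² × (8300/5772)⁴
       = 4356 × (1.438)⁴ = 4356 × 4.276 = 1.862×10^4.

1.86×10^4 L_sun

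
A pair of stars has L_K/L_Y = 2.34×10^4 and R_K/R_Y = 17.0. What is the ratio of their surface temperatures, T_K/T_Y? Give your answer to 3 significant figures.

L ∝ R²T⁴ gives T ∝ (L/R²)^(1/4), so
T_K/T_Y = (2.34×10^4 / 17.0²)^(1/4) = (80.97)^(1/4) = 3.000.

3.00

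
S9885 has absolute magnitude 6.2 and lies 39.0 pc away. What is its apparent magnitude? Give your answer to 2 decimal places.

m = M + 5 log₁₀(d/10 pc) = 6.2 + 5 log₁₀(39.0/10)
  = 6.2 + 5 × 0.591 = 6.2 + 2.96 = 9.16.

9.16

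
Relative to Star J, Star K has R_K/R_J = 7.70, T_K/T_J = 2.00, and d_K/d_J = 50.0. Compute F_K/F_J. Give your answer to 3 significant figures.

L_K/L_J = (R_K/R_J)²(T_K/T_J)⁴ = (7.70)² × (2.00)⁴ = 948.6.
F_K/F_J = (L_K/L_J)/(d_K/d_J)² = 948.6 / (50.0)² = 0.3795.

0.379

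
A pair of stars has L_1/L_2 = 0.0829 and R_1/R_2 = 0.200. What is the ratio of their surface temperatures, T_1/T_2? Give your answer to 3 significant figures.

L ∝ R²T⁴ gives T ∝ (L/R²)^(1/4), so
T_1/T_2 = (0.0829 / 0.200²)^(1/4) = (2.072)^(1/4) = 1.200.

1.20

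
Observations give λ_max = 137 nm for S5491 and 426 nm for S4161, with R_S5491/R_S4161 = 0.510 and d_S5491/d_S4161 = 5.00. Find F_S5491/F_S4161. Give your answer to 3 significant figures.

Wien's law: T_S5491/T_S4161 = λ_S4161/λ_S5491 = 426/137 = 3.109.
L_S5491/L_S4161 = (R_S5491/R_S4161)²(T_S5491/T_S4161)⁴ = (0.510)²(3.109)⁴ = 24.32.
F_S5491/F_S4161 = (L_S5491/L_S4161)/(d_S5491/d_S4161)² = 24.32/(5.00)² = 0.9726.

0.973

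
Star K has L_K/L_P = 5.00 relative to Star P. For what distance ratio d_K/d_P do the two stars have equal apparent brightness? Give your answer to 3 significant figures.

2.24

Equal flux requires L_K/d_K² = L_P/d_P², so d_K/d_P = √(L_K/L_P)
= √(5.00) = 2.236.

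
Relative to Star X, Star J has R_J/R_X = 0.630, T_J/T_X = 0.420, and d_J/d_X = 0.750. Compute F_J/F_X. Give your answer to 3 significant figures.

0.0220

L_J/L_X = (R_J/R_X)²(T_J/T_X)⁴ = (0.630)² × (0.420)⁴ = 0.01235.
F_J/F_X = (L_J/L_X)/(d_J/d_X)² = 0.01235 / (0.750)² = 0.02196.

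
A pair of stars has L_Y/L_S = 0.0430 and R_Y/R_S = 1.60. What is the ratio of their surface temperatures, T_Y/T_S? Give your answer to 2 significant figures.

0.36

L ∝ R²T⁴ gives T ∝ (L/R²)^(1/4), so
T_Y/T_S = (0.0430 / 1.60²)^(1/4) = (0.01680)^(1/4) = 0.3600.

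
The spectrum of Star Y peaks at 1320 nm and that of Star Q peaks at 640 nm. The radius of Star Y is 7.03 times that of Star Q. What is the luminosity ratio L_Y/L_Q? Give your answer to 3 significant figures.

Wien's law gives T ∝ 1/λ_max, so T_Y/T_Q = λ_Q/λ_Y = 640/1320 = 0.4848.
Then L ∝ R²T⁴ gives L_Y/L_Q = (7.03)² × (0.4848)⁴ = 49.42 × 0.05526 = 2.731.

2.73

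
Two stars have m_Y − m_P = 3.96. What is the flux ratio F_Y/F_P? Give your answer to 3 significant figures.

F_Y/F_P = 10^(−(m_Y − m_P)/2.5) = 10^(-3.96/2.5) = 10^-1.584 = 0.02606.

0.0261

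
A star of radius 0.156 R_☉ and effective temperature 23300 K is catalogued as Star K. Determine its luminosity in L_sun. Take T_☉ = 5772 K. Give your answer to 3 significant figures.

6.46 L_sun

L/L_☉ = (R/R_☉)² (T/T_☉)⁴ = (0.156)² × (23300/5772)⁴
       = 0.02434 × (4.037)⁴ = 0.02434 × 265.5 = 6.462.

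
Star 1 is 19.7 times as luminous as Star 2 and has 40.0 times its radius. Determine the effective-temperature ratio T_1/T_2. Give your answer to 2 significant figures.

0.33

L ∝ R²T⁴ gives T ∝ (L/R²)^(1/4), so
T_1/T_2 = (19.7 / 40.0²)^(1/4) = (0.01231)^(1/4) = 0.3331.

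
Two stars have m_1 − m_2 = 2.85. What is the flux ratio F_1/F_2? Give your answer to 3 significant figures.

0.0724

F_1/F_2 = 10^(−(m_1 − m_2)/2.5) = 10^(-2.85/2.5) = 10^-1.140 = 0.07244.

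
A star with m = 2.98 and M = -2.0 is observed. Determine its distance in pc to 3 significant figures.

99.1 pc

m − M = 5 log₁₀(d/10 pc)
2.98 − (-2.0) = 4.98 = 5 log₁₀(d/10)
d = 10 × 10^(4.98/5) = 10 × 10^0.996 = 99.08 pc.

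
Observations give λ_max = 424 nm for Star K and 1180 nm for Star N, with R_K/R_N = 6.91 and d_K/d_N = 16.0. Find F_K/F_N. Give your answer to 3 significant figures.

Wien's law: T_K/T_N = λ_N/λ_K = 1180/424 = 2.783.
L_K/L_N = (R_K/R_N)²(T_K/T_N)⁴ = (6.91)²(2.783)⁴ = 2864.
F_K/F_N = (L_K/L_N)/(d_K/d_N)² = 2864/(16.0)² = 11.19.

11.2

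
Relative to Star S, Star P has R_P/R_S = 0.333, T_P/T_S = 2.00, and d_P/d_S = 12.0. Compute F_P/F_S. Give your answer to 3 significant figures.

0.0123

L_P/L_S = (R_P/R_S)²(T_P/T_S)⁴ = (0.333)² × (2.00)⁴ = 1.774.
F_P/F_S = (L_P/L_S)/(d_P/d_S)² = 1.774 / (12.0)² = 0.01232.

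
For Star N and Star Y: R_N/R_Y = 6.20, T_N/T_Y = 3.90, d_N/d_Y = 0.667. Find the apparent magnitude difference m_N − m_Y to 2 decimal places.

L_N/L_Y = (6.20)²(3.90)⁴ = 8893.
F_N/F_Y = (L_N/L_Y)/(d_N/d_Y)² = 8893/0.4449 = 1.999×10^4.
m_N − m_Y = −2.5 log₁₀(1.999×10^4) = -10.75.

-10.75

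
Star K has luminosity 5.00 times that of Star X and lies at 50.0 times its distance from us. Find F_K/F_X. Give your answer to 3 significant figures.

0.00200

F = L/(4πd²), so F_K/F_X = (L_K/L_X) / (d_K/d_X)²
= 5.00 / (50.0)² = 5.00 / 2500 = 0.002000.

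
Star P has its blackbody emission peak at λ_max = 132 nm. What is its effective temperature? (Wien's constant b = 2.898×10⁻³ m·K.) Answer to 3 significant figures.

T = b/λ_max = 2.898×10⁻³ / (132×10⁻⁹) = 2.195×10^4 K.

2.20×10^4 K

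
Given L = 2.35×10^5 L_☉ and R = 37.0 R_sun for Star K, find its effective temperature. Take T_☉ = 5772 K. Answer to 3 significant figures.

2.09×10^4 K

T/T_☉ = (L/L_☉)^(1/4) / (R/R_☉)^(1/2)
T = 5772 × (2.35×10^5)^(1/4) / √(37.0) = 5772 × 22.02 / 6.083 = 2.089×10^4 K.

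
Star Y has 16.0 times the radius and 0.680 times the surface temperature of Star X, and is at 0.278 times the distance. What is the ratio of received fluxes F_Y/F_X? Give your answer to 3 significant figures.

L_Y/L_X = (R_Y/R_X)²(T_Y/T_X)⁴ = (16.0)² × (0.680)⁴ = 54.74.
F_Y/F_X = (L_Y/L_X)/(d_Y/d_X)² = 54.74 / (0.278)² = 708.2.

708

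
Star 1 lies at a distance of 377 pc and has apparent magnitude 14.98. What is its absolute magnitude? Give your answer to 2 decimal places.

M = m − 5 log₁₀(d/10 pc) = 14.98 − 5 log₁₀(377/10)
  = 14.98 − 5 × 1.576 = 14.98 − 7.88 = 7.10.

7.10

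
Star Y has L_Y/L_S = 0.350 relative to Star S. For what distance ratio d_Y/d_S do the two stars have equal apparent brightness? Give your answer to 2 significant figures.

0.59

Equal flux requires L_Y/d_Y² = L_S/d_S², so d_Y/d_S = √(L_Y/L_S)
= √(0.350) = 0.5916.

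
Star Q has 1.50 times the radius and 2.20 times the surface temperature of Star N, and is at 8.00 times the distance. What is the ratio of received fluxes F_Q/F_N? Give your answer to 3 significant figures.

0.824

L_Q/L_N = (R_Q/R_N)²(T_Q/T_N)⁴ = (1.50)² × (2.20)⁴ = 52.71.
F_Q/F_N = (L_Q/L_N)/(d_Q/d_N)² = 52.71 / (8.00)² = 0.8236.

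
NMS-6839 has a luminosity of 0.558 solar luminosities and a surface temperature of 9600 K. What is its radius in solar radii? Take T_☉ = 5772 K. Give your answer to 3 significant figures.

0.270 solar radii

R/R_☉ = √(L/L_☉) / (T/T_☉)² = √(0.558) / (1.663)²
       = 0.7470 / 2.766 = 0.2700.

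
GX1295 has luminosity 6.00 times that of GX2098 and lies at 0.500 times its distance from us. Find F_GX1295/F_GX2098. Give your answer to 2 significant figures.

24

F = L/(4πd²), so F_GX1295/F_GX2098 = (L_GX1295/L_GX2098) / (d_GX1295/d_GX2098)²
= 6.00 / (0.500)² = 6.00 / 0.2500 = 24.00.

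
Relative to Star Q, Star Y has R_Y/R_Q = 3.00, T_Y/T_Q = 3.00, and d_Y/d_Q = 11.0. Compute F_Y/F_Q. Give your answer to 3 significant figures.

6.02

L_Y/L_Q = (R_Y/R_Q)²(T_Y/T_Q)⁴ = (3.00)² × (3.00)⁴ = 729.0.
F_Y/F_Q = (L_Y/L_Q)/(d_Y/d_Q)² = 729.0 / (11.0)² = 6.025.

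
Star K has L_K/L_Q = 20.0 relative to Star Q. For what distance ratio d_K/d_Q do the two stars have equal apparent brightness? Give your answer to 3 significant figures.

Equal flux requires L_K/d_K² = L_Q/d_Q², so d_K/d_Q = √(L_K/L_Q)
= √(20.0) = 4.472.

4.47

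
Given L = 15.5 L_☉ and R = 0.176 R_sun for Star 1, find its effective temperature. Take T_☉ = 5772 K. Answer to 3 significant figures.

T/T_☉ = (L/L_☉)^(1/4) / (R/R_☉)^(1/2)
T = 5772 × (15.5)^(1/4) / √(0.176) = 5772 × 1.984 / 0.4195 = 2.730×10^4 K.

2.73×10^4 K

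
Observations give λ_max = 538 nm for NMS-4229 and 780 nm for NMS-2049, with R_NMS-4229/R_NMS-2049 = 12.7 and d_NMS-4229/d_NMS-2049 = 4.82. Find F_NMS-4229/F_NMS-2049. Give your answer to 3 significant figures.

Wien's law: T_NMS-4229/T_NMS-2049 = λ_NMS-2049/λ_NMS-4229 = 780/538 = 1.450.
L_NMS-4229/L_NMS-2049 = (R_NMS-4229/R_NMS-2049)²(T_NMS-4229/T_NMS-2049)⁴ = (12.7)²(1.450)⁴ = 712.6.
F_NMS-4229/F_NMS-2049 = (L_NMS-4229/L_NMS-2049)/(d_NMS-4229/d_NMS-2049)² = 712.6/(4.82)² = 30.67.

30.7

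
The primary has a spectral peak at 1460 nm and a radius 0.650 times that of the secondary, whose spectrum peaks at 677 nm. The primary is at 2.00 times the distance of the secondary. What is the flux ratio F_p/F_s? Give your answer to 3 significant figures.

0.00488

Wien's law: T_p/T_s = λ_s/λ_p = 677/1460 = 0.4637.
L_p/L_s = (R_p/R_s)²(T_p/T_s)⁴ = (0.650)²(0.4637)⁴ = 0.01953.
F_p/F_s = (L_p/L_s)/(d_p/d_s)² = 0.01953/(2.00)² = 0.004883.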